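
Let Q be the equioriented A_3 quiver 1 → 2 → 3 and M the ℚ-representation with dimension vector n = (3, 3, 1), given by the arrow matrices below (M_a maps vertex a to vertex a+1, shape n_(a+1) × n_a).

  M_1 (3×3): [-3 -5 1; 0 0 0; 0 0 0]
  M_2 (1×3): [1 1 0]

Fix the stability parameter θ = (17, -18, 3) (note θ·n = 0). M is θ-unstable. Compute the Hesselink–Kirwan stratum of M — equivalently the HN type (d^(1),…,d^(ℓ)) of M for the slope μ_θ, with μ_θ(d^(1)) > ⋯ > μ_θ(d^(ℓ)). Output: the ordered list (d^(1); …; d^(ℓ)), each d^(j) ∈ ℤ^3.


Interval decomposition of M: I[1,1]^2, I[1,3], I[2,2]^2.
HN type (ℓ=4): μ^(1)=17; μ^(2)=3; μ^(3)=-1/2; μ^(4)=-18

((2, 0, 0); (0, 0, 1); (1, 1, 0); (0, 2, 0))


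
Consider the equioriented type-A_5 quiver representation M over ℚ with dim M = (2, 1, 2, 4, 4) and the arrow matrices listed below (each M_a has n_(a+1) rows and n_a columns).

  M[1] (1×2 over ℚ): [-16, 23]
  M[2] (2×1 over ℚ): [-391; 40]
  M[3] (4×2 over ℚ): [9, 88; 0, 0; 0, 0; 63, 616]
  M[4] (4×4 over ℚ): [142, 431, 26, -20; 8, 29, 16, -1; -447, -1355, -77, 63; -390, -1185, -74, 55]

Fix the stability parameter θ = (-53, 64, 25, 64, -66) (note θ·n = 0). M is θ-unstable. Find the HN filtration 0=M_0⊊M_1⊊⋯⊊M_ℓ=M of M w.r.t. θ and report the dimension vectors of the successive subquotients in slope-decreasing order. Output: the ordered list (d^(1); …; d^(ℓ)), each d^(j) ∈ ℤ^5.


Barcode: M ≅ I[1,1], I[1,5], I[3,3], I[4,5]^3. HN layers by μ_θ (4 steps, strictly decreasing):
  μ^(1)=25; μ^(2)=87/4; μ^(3)=-1; μ^(4)=-53

((0, 0, 1, 0, 0); (0, 1, 1, 1, 1); (0, 0, 0, 3, 3); (2, 0, 0, 0, 0))


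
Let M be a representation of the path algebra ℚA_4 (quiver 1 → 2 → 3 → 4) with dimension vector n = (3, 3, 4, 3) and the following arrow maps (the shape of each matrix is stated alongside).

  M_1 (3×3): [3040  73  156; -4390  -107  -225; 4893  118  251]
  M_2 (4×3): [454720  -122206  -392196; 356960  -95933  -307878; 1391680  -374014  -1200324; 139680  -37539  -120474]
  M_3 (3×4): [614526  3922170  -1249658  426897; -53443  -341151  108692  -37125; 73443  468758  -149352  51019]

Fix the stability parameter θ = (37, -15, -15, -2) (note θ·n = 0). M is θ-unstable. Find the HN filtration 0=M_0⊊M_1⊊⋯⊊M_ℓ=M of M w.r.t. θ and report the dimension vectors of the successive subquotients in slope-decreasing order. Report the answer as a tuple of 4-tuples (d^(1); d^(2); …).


Via rank(M_{q-1}∘⋯∘M_p): M ≅ I[1,2]^2, I[1,4], I[3,3], I[3,4]^2.
μ_θ-semistable layers: μ^(1)=11; μ^(2)=5/4; μ^(3)=-2; μ^(4)=-15

((2, 2, 0, 0); (1, 1, 1, 1); (0, 0, 0, 2); (0, 0, 3, 0))


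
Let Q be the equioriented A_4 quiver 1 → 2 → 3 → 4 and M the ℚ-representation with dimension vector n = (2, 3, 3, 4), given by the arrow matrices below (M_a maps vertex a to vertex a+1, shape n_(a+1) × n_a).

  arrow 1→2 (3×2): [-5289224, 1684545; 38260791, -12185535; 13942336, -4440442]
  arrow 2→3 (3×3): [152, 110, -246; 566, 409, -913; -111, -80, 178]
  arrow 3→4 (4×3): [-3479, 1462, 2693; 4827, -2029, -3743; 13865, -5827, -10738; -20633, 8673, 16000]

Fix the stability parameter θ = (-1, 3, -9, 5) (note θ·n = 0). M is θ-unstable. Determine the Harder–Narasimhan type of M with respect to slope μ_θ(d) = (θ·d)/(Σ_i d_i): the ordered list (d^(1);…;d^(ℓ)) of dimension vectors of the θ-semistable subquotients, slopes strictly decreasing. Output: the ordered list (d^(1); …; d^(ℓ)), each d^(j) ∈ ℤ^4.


Interval decomposition of M: I[1,4]^2, I[2,2], I[3,4], I[4,4].
HN type (ℓ=4): μ^(1)=5; μ^(2)=3; μ^(3)=-7/3; μ^(4)=-9

((0, 0, 0, 4); (0, 1, 0, 0); (2, 2, 2, 0); (0, 0, 1, 0))


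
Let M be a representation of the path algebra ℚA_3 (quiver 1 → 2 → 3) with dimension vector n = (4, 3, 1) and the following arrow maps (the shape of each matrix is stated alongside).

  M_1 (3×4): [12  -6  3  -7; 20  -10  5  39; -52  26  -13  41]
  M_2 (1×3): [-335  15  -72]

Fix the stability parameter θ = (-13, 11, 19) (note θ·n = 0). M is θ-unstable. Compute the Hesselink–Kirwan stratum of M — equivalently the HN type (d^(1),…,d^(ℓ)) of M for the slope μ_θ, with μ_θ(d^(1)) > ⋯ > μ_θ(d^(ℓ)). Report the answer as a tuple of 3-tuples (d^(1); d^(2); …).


Via rank(M_{q-1}∘⋯∘M_p): M ≅ I[1,1]^2, I[1,2], I[1,3], I[2,2].
μ_θ-semistable layers: μ^(1)=19; μ^(2)=11; μ^(3)=-13

((0, 0, 1); (0, 3, 0); (4, 0, 0))


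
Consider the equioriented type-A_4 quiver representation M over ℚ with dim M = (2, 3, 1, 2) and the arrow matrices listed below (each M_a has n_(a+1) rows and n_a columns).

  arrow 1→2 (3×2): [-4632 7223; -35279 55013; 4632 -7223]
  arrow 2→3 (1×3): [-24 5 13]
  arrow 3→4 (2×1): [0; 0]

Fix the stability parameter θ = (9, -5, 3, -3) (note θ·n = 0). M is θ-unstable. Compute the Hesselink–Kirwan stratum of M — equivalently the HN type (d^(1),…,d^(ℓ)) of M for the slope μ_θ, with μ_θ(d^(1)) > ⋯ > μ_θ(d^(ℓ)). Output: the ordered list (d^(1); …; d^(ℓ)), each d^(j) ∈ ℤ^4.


Via rank(M_{q-1}∘⋯∘M_p): M ≅ I[1,2], I[1,3], I[2,2], I[4,4]^2.
μ_θ-semistable layers: μ^(1)=3; μ^(2)=2; μ^(3)=-3; μ^(4)=-5

((0, 0, 1, 0); (2, 2, 0, 0); (0, 0, 0, 2); (0, 1, 0, 0))


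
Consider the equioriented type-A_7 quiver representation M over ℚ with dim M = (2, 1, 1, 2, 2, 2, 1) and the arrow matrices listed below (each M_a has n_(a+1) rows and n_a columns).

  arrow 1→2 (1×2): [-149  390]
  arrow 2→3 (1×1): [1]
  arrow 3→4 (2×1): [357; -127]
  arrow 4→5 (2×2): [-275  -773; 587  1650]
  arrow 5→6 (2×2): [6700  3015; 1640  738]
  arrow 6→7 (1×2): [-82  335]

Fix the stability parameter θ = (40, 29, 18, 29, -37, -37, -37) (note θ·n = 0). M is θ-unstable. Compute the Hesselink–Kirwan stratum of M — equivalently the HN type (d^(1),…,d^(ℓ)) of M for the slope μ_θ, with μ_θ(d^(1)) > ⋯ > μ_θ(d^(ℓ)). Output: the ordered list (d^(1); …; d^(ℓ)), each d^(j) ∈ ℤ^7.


Via rank(M_{q-1}∘⋯∘M_p): M ≅ I[1,1], I[1,6], I[4,5], I[6,7].
μ_θ-semistable layers: μ^(1)=40; μ^(2)=7; μ^(3)=-4; μ^(4)=-37

((1, 0, 0, 0, 0, 0, 0); (1, 1, 1, 1, 1, 1, 0); (0, 0, 0, 1, 1, 0, 0); (0, 0, 0, 0, 0, 1, 1))


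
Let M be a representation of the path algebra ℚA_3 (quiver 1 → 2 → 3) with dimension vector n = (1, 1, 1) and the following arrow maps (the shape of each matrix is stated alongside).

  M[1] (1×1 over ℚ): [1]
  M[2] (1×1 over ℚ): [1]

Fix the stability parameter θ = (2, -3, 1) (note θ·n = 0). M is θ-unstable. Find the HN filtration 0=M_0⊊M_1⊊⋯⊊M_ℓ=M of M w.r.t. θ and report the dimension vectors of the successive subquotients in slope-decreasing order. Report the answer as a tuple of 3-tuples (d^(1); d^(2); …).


Interval decomposition of M: I[1,3].
HN type (ℓ=2): μ^(1)=1; μ^(2)=-1/2

((0, 0, 1); (1, 1, 0))


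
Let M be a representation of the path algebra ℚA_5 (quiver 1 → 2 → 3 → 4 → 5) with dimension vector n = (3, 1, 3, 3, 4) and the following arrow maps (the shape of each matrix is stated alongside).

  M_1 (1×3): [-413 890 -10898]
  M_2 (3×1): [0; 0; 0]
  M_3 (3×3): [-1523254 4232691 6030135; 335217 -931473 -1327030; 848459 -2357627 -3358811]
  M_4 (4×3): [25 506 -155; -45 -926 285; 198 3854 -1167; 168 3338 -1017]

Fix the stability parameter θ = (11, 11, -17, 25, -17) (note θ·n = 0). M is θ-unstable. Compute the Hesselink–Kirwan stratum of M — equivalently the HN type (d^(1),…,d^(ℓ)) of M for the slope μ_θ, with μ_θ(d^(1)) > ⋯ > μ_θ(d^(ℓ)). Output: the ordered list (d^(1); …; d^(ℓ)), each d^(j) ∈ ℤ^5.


Barcode: M ≅ I[1,1]^2, I[1,2], I[3,4], I[3,5]^2, I[5,5]^2. HN layers by μ_θ (4 steps, strictly decreasing):
  μ^(1)=25; μ^(2)=11; μ^(3)=4; μ^(4)=-17

((0, 0, 0, 1, 0); (3, 1, 0, 0, 0); (0, 0, 0, 2, 2); (0, 0, 3, 0, 2))


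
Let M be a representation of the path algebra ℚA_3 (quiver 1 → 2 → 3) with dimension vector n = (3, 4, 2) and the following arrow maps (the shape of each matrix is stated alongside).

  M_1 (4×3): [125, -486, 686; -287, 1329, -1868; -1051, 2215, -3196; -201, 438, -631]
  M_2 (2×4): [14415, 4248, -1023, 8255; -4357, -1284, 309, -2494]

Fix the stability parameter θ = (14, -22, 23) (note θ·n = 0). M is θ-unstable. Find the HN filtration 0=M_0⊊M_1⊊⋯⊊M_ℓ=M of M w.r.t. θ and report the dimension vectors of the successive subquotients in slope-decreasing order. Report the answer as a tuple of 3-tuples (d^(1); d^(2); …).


Barcode: M ≅ I[1,2], I[1,3]^2, I[2,2]. HN layers by μ_θ (3 steps, strictly decreasing):
  μ^(1)=23; μ^(2)=-4; μ^(3)=-22

((0, 0, 2); (3, 3, 0); (0, 1, 0))


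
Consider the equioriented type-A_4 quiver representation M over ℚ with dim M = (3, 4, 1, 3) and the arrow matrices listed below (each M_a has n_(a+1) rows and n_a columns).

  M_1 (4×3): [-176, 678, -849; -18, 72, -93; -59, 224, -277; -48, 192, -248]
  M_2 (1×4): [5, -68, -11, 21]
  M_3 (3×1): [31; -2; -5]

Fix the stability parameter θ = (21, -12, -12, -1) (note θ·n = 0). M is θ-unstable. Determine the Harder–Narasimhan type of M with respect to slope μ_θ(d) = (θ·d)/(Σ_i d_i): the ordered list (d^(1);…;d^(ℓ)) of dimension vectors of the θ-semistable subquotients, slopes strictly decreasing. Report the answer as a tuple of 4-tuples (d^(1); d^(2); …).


Barcode: M ≅ I[1,2]^2, I[1,4], I[2,2], I[4,4]^2. HN layers by μ_θ (3 steps, strictly decreasing):
  μ^(1)=9/2; μ^(2)=-1; μ^(3)=-12

((2, 2, 0, 0); (1, 1, 1, 3); (0, 1, 0, 0))


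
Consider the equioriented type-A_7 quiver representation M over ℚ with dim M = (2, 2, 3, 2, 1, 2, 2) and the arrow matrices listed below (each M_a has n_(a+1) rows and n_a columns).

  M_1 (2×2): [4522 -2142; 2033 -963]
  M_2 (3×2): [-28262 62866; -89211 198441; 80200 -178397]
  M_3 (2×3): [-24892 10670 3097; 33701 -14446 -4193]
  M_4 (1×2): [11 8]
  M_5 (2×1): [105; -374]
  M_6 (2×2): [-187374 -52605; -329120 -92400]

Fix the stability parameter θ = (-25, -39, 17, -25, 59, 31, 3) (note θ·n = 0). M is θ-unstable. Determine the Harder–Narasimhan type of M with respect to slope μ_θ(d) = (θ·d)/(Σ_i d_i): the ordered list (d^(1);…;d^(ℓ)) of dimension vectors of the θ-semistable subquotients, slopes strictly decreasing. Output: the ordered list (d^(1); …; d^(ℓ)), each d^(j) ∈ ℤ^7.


Interval decomposition of M: I[1,1], I[1,6], I[2,4], I[3,3], I[6,7], I[7,7].
HN type (ℓ=7): μ^(1)=45; μ^(2)=17; μ^(3)=3; μ^(4)=-4; μ^(5)=-25; μ^(6)=-32; μ^(7)=-39

((0, 0, 0, 0, 1, 1, 0); (0, 0, 1, 0, 0, 1, 1); (0, 0, 0, 0, 0, 0, 1); (0, 0, 2, 2, 0, 0, 0); (1, 0, 0, 0, 0, 0, 0); (1, 1, 0, 0, 0, 0, 0); (0, 1, 0, 0, 0, 0, 0))


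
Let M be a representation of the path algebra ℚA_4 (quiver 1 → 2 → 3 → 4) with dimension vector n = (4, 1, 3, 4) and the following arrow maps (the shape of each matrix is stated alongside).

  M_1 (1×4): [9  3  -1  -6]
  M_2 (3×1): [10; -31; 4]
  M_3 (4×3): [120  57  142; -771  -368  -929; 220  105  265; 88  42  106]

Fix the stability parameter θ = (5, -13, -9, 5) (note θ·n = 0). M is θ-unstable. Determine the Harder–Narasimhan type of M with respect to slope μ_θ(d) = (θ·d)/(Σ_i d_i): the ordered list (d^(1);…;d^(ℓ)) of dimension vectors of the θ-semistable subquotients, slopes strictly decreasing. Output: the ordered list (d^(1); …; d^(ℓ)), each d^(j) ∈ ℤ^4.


Barcode: M ≅ I[1,1]^3, I[1,4], I[3,4]^2, I[4,4]. HN layers by μ_θ (3 steps, strictly decreasing):
  μ^(1)=5; μ^(2)=-17/3; μ^(3)=-9

((3, 0, 0, 4); (1, 1, 1, 0); (0, 0, 2, 0))


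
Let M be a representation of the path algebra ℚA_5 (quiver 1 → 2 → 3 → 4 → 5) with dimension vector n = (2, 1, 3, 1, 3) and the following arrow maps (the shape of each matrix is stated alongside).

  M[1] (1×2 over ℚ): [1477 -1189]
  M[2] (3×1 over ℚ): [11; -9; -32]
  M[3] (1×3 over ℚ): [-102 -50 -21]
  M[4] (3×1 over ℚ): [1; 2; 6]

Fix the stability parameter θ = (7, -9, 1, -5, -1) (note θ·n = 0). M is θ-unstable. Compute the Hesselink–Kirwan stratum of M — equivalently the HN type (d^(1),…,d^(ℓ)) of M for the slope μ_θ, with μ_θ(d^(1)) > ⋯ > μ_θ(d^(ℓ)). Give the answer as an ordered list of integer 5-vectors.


Barcode: M ≅ I[1,1], I[1,3], I[3,3], I[3,5], I[5,5]^2. HN layers by μ_θ (4 steps, strictly decreasing):
  μ^(1)=7; μ^(2)=1; μ^(3)=-1; μ^(4)=-2

((1, 0, 0, 0, 0); (0, 0, 2, 0, 0); (1, 1, 0, 0, 3); (0, 0, 1, 1, 0))


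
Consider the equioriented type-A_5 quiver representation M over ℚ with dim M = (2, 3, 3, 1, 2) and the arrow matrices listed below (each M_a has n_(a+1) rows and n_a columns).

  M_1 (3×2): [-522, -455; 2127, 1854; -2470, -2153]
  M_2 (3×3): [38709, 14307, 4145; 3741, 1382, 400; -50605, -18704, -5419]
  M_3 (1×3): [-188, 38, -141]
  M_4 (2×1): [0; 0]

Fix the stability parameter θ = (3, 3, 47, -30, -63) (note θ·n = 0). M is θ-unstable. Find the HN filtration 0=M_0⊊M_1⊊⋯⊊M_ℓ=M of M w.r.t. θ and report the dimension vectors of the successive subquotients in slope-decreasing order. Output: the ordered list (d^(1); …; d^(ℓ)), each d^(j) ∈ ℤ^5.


Interval decomposition of M: I[1,3], I[1,4], I[2,3], I[5,5]^2.
HN type (ℓ=4): μ^(1)=47; μ^(2)=17/2; μ^(3)=3; μ^(4)=-63

((0, 0, 2, 0, 0); (0, 0, 1, 1, 0); (2, 3, 0, 0, 0); (0, 0, 0, 0, 2))


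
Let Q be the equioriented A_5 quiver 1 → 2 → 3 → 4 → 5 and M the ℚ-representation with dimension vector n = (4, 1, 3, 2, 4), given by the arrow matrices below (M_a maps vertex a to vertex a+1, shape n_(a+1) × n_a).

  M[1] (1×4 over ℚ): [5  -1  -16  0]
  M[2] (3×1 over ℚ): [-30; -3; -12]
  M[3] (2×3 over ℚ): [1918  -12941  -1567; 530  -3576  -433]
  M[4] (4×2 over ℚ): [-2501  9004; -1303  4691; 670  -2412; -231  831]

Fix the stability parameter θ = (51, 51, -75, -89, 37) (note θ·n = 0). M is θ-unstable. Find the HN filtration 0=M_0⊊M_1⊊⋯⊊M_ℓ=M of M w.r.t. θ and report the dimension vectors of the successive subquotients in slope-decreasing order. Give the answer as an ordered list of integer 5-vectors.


Interval decomposition of M: I[1,1]^3, I[1,5], I[3,3], I[3,5], I[5,5]^2.
HN type (ℓ=5): μ^(1)=51; μ^(2)=37; μ^(3)=-31/2; μ^(4)=-75; μ^(5)=-82

((3, 0, 0, 0, 0); (0, 0, 0, 0, 4); (1, 1, 1, 1, 0); (0, 0, 1, 0, 0); (0, 0, 1, 1, 0))


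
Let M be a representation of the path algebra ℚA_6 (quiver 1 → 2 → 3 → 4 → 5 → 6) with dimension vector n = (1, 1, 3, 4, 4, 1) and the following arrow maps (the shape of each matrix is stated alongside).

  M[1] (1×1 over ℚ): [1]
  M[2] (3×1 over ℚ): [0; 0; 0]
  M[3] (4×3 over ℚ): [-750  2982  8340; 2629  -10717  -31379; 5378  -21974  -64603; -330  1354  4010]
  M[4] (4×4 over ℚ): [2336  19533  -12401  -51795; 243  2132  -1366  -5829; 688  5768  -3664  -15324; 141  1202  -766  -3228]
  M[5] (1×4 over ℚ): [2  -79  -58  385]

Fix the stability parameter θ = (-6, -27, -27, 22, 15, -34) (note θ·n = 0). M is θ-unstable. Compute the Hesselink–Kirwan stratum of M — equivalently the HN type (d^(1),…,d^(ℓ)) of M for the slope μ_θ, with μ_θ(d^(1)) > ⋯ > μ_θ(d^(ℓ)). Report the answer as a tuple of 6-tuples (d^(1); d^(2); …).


Barcode: M ≅ I[1,2], I[3,3], I[3,4], I[3,6], I[4,5]^2, I[5,5]. HN layers by μ_θ (6 steps, strictly decreasing):
  μ^(1)=22; μ^(2)=37/2; μ^(3)=15; μ^(4)=1; μ^(5)=-33/2; μ^(6)=-27

((0, 0, 0, 1, 0, 0); (0, 0, 0, 2, 2, 0); (0, 0, 0, 0, 1, 0); (0, 0, 0, 1, 1, 1); (1, 1, 0, 0, 0, 0); (0, 0, 3, 0, 0, 0))


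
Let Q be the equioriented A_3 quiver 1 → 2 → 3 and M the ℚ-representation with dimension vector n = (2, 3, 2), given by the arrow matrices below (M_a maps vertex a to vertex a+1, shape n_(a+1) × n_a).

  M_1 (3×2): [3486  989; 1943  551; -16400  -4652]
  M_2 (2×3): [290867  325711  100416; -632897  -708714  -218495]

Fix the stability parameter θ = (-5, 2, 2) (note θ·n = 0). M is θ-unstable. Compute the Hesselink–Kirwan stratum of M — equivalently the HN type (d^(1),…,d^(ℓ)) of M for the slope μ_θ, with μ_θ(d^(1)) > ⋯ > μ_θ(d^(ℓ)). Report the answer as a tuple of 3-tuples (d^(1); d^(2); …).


Interval decomposition of M: I[1,3]^2, I[2,2].
HN type (ℓ=2): μ^(1)=2; μ^(2)=-5

((0, 3, 2); (2, 0, 0))


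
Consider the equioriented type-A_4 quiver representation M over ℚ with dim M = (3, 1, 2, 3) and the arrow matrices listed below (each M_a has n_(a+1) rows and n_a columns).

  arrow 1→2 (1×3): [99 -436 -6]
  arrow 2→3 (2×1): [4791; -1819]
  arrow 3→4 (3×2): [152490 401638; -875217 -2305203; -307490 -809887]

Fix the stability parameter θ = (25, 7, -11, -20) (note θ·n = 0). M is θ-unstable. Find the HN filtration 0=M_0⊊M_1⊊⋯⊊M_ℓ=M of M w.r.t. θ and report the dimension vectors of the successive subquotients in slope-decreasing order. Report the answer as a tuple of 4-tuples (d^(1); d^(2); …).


Interval decomposition of M: I[1,1]^2, I[1,4], I[3,4], I[4,4].
HN type (ℓ=4): μ^(1)=25; μ^(2)=1/4; μ^(3)=-31/2; μ^(4)=-20

((2, 0, 0, 0); (1, 1, 1, 1); (0, 0, 1, 1); (0, 0, 0, 1))


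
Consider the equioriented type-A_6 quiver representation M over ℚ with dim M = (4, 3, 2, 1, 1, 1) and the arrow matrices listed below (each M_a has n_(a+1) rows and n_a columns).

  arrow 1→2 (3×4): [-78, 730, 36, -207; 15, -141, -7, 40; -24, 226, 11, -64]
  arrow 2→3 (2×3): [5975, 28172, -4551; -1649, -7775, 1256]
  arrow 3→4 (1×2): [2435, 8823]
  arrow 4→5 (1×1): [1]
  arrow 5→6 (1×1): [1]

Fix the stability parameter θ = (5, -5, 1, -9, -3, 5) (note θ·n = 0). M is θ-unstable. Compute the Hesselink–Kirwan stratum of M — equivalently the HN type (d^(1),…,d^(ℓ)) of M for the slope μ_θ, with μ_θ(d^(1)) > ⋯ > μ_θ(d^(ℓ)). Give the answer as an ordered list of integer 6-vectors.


Barcode: M ≅ I[1,1], I[1,2], I[1,3], I[1,6]. HN layers by μ_θ (4 steps, strictly decreasing):
  μ^(1)=5; μ^(2)=1; μ^(3)=0; μ^(4)=-11/5

((1, 0, 0, 0, 0, 1); (0, 0, 1, 0, 0, 0); (2, 2, 0, 0, 0, 0); (1, 1, 1, 1, 1, 0))


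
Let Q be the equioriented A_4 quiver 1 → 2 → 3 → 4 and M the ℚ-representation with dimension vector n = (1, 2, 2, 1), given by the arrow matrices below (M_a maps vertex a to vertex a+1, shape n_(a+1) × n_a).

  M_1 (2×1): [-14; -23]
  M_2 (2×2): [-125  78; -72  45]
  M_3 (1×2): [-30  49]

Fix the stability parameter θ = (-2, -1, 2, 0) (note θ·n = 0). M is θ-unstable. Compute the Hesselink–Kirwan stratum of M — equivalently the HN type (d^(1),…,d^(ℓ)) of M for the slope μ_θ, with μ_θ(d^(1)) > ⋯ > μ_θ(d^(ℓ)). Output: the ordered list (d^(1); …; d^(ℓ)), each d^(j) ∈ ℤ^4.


Interval decomposition of M: I[1,4], I[2,3].
HN type (ℓ=4): μ^(1)=2; μ^(2)=1; μ^(3)=-1; μ^(4)=-2

((0, 0, 1, 0); (0, 0, 1, 1); (0, 2, 0, 0); (1, 0, 0, 0))


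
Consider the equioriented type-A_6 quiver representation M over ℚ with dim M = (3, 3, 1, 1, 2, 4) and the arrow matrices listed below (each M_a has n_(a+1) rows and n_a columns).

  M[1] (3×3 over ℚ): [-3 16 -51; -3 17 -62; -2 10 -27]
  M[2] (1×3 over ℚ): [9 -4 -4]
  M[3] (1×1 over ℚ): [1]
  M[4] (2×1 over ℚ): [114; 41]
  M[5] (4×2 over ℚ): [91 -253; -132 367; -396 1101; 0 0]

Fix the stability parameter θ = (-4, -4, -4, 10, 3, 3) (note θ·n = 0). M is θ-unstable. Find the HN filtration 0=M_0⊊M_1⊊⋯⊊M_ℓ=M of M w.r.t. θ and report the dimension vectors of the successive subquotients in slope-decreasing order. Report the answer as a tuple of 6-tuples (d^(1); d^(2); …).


Via rank(M_{q-1}∘⋯∘M_p): M ≅ I[1,2]^2, I[1,6], I[5,6], I[6,6]^2.
μ_θ-semistable layers: μ^(1)=16/3; μ^(2)=3; μ^(3)=-4

((0, 0, 0, 1, 1, 1); (0, 0, 0, 0, 1, 3); (3, 3, 1, 0, 0, 0))


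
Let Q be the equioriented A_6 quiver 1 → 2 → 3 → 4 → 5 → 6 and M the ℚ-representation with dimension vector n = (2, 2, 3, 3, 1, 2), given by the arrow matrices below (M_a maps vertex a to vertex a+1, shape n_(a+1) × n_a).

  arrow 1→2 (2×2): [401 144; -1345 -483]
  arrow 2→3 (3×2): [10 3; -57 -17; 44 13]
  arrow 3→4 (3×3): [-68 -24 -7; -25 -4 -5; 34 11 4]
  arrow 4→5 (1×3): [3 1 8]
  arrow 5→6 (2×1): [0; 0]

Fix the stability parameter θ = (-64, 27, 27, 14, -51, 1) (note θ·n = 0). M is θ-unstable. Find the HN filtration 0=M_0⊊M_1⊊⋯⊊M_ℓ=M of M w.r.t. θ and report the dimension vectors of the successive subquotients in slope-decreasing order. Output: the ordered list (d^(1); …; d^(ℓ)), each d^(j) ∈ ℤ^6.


Barcode: M ≅ I[1,4], I[1,5], I[3,4], I[6,6]^2. HN layers by μ_θ (5 steps, strictly decreasing):
  μ^(1)=68/3; μ^(2)=41/2; μ^(3)=17/4; μ^(4)=1; μ^(5)=-64

((0, 1, 1, 1, 0, 0); (0, 0, 1, 1, 0, 0); (0, 1, 1, 1, 1, 0); (0, 0, 0, 0, 0, 2); (2, 0, 0, 0, 0, 0))


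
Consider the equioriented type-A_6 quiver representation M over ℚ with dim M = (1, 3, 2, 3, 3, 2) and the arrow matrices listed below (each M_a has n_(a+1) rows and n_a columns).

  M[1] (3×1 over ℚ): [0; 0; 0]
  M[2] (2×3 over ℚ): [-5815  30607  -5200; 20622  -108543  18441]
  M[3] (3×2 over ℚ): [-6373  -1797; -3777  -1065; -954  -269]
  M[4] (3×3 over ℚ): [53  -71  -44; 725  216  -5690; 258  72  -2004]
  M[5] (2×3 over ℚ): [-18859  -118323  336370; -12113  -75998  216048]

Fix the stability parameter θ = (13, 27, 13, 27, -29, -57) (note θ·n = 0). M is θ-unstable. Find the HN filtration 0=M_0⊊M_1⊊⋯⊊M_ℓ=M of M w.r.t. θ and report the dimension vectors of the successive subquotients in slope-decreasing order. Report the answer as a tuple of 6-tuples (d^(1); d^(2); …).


Barcode: M ≅ I[1,1], I[2,2], I[2,4], I[2,6], I[4,6], I[5,5]. HN layers by μ_θ (6 steps, strictly decreasing):
  μ^(1)=27; μ^(2)=20; μ^(3)=13; μ^(4)=-19/5; μ^(5)=-59/3; μ^(6)=-29

((0, 1, 0, 1, 0, 0); (0, 1, 1, 0, 0, 0); (1, 0, 0, 0, 0, 0); (0, 1, 1, 1, 1, 1); (0, 0, 0, 1, 1, 1); (0, 0, 0, 0, 1, 0))


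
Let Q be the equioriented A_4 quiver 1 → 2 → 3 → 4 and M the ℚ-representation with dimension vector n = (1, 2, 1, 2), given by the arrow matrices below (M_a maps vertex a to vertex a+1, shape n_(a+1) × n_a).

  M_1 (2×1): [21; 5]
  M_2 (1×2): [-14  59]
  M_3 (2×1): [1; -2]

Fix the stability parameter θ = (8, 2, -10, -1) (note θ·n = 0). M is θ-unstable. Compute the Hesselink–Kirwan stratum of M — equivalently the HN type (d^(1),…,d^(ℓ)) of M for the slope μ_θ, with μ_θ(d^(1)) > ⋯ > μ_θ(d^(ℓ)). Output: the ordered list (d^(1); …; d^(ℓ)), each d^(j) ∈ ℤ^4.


Interval decomposition of M: I[1,4], I[2,2], I[4,4].
HN type (ℓ=3): μ^(1)=2; μ^(2)=-1/4; μ^(3)=-1

((0, 1, 0, 0); (1, 1, 1, 1); (0, 0, 0, 1))


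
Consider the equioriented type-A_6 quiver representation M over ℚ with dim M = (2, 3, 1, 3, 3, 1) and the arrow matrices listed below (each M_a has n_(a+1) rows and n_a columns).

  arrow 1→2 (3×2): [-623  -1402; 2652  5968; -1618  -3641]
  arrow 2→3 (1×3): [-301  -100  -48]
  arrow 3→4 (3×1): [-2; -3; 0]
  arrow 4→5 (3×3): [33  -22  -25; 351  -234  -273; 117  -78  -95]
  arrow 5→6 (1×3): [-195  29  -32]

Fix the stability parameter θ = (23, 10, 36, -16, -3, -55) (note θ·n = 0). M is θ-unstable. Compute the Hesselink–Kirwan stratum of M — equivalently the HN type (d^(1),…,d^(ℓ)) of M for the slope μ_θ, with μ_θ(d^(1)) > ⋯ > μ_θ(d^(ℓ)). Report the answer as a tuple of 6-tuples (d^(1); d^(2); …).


Interval decomposition of M: I[1,2], I[1,4], I[2,2], I[4,5], I[4,6], I[5,5].
HN type (ℓ=6): μ^(1)=33/2; μ^(2)=53/4; μ^(3)=10; μ^(4)=-3; μ^(5)=-16; μ^(6)=-74/3

((1, 1, 0, 0, 0, 0); (1, 1, 1, 1, 0, 0); (0, 1, 0, 0, 0, 0); (0, 0, 0, 0, 2, 0); (0, 0, 0, 1, 0, 0); (0, 0, 0, 1, 1, 1))


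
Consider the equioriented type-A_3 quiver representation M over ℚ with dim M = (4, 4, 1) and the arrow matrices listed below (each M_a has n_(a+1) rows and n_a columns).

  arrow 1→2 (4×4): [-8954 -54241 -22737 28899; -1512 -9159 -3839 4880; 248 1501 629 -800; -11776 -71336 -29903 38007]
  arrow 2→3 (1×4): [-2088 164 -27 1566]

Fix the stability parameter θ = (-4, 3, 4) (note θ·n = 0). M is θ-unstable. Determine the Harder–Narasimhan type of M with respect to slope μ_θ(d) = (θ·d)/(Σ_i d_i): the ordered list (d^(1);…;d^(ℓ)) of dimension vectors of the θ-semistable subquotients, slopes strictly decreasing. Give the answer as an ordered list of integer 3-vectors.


Interval decomposition of M: I[1,1], I[1,2]^2, I[1,3], I[2,2].
HN type (ℓ=3): μ^(1)=4; μ^(2)=3; μ^(3)=-4

((0, 0, 1); (0, 4, 0); (4, 0, 0))


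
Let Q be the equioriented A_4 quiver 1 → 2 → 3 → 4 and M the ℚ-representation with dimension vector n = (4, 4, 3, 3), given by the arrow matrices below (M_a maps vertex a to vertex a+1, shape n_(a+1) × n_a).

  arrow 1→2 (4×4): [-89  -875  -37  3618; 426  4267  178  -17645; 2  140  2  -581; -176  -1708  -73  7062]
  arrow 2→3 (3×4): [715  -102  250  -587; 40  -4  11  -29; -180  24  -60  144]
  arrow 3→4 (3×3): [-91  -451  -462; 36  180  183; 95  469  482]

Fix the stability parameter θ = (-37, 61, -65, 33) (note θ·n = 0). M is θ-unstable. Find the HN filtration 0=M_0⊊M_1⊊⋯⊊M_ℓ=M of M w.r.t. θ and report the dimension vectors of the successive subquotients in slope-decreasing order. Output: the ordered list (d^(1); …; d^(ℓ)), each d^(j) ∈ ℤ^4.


Via rank(M_{q-1}∘⋯∘M_p): M ≅ I[1,2]^2, I[1,4]^2, I[3,4].
μ_θ-semistable layers: μ^(1)=61; μ^(2)=33; μ^(3)=-2; μ^(4)=-37; μ^(5)=-65

((0, 2, 0, 0); (0, 0, 0, 3); (0, 2, 2, 0); (4, 0, 0, 0); (0, 0, 1, 0))


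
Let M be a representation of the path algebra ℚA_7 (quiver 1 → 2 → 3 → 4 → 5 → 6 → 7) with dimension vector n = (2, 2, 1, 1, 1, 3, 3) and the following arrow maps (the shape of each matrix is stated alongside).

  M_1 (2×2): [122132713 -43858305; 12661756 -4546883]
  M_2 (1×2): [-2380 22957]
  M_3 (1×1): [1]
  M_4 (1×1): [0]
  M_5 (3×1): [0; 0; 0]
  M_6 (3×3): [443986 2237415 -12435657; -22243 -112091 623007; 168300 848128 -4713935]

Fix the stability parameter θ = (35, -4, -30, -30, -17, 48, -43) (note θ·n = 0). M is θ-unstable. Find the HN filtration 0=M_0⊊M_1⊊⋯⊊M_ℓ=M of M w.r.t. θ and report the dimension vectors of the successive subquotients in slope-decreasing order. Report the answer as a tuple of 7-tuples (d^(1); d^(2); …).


Barcode: M ≅ I[1,2], I[1,4], I[5,5], I[6,7]^3. HN layers by μ_θ (4 steps, strictly decreasing):
  μ^(1)=31/2; μ^(2)=5/2; μ^(3)=-29/4; μ^(4)=-17

((1, 1, 0, 0, 0, 0, 0); (0, 0, 0, 0, 0, 3, 3); (1, 1, 1, 1, 0, 0, 0); (0, 0, 0, 0, 1, 0, 0))


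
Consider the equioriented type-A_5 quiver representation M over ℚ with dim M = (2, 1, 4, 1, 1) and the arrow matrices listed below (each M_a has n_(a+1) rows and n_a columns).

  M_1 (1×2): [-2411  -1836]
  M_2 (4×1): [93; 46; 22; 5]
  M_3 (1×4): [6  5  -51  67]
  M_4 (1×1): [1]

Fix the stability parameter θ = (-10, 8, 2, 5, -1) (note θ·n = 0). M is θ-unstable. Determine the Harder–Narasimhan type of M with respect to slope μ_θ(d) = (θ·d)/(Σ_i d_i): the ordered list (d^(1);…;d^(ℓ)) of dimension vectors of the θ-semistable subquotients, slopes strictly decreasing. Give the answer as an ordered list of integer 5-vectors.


Interval decomposition of M: I[1,1], I[1,5], I[3,3]^3.
HN type (ℓ=3): μ^(1)=7/2; μ^(2)=2; μ^(3)=-10

((0, 1, 1, 1, 1); (0, 0, 3, 0, 0); (2, 0, 0, 0, 0))


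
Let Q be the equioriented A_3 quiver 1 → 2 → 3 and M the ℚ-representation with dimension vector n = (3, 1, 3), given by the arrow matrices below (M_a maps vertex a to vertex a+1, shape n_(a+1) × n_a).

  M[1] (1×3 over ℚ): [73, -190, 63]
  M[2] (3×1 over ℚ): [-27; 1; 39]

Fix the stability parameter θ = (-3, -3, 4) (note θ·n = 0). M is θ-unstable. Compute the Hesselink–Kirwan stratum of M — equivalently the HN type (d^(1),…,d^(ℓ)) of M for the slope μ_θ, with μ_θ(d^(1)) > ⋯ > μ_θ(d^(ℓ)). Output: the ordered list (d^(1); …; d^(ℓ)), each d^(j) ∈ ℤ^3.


Via rank(M_{q-1}∘⋯∘M_p): M ≅ I[1,1]^2, I[1,3], I[3,3]^2.
μ_θ-semistable layers: μ^(1)=4; μ^(2)=-3

((0, 0, 3); (3, 1, 0))


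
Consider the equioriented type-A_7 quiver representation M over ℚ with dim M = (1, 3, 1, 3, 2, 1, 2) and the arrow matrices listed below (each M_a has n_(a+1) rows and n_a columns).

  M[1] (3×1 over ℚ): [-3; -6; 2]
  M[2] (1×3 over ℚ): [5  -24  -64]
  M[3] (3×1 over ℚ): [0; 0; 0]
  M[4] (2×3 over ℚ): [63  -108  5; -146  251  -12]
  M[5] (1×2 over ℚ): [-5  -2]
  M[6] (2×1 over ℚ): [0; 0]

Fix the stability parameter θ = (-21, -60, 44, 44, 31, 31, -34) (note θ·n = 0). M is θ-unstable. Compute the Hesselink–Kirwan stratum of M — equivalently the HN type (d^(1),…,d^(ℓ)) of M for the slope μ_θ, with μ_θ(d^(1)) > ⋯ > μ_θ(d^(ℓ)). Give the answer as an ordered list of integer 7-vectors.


Via rank(M_{q-1}∘⋯∘M_p): M ≅ I[1,3], I[2,2]^2, I[4,4], I[4,5], I[4,6], I[7,7]^2.
μ_θ-semistable layers: μ^(1)=44; μ^(2)=75/2; μ^(3)=106/3; μ^(4)=-34; μ^(5)=-81/2; μ^(6)=-60

((0, 0, 1, 1, 0, 0, 0); (0, 0, 0, 1, 1, 0, 0); (0, 0, 0, 1, 1, 1, 0); (0, 0, 0, 0, 0, 0, 2); (1, 1, 0, 0, 0, 0, 0); (0, 2, 0, 0, 0, 0, 0))


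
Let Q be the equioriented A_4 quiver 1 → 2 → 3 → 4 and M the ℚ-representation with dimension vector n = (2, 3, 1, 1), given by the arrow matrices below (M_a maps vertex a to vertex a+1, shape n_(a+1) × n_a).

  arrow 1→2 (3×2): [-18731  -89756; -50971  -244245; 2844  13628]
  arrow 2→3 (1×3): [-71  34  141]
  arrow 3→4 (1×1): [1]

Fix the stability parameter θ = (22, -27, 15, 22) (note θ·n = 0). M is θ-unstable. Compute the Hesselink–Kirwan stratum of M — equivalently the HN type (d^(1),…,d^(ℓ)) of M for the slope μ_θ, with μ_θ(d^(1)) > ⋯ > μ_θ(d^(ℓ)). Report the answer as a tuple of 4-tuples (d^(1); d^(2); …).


Interval decomposition of M: I[1,2], I[1,4], I[2,2].
HN type (ℓ=4): μ^(1)=22; μ^(2)=15; μ^(3)=-5/2; μ^(4)=-27

((0, 0, 0, 1); (0, 0, 1, 0); (2, 2, 0, 0); (0, 1, 0, 0))


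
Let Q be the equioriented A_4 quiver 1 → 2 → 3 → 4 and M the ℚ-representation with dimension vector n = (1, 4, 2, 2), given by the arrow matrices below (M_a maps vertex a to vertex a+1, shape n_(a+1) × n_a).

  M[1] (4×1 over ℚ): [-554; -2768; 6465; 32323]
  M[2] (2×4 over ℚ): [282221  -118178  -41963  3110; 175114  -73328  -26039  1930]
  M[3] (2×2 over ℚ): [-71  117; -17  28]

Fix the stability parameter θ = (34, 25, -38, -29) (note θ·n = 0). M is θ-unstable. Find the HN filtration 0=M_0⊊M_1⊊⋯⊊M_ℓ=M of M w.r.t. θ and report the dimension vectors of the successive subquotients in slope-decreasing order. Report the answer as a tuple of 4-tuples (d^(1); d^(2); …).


Barcode: M ≅ I[1,4], I[2,2]^2, I[2,4]. HN layers by μ_θ (3 steps, strictly decreasing):
  μ^(1)=25; μ^(2)=-2; μ^(3)=-14

((0, 2, 0, 0); (1, 1, 1, 1); (0, 1, 1, 1))


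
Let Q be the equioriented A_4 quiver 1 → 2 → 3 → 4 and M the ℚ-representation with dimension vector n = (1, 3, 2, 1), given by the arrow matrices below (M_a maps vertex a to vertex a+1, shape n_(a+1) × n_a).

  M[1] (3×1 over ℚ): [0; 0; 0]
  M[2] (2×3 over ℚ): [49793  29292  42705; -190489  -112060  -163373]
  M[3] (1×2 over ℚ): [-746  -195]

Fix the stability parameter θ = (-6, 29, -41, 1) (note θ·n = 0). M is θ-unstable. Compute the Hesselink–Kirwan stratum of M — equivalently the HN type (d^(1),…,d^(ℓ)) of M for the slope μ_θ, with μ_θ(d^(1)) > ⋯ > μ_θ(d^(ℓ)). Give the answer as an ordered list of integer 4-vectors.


Via rank(M_{q-1}∘⋯∘M_p): M ≅ I[1,1], I[2,2], I[2,3], I[2,4].
μ_θ-semistable layers: μ^(1)=29; μ^(2)=1; μ^(3)=-6

((0, 1, 0, 0); (0, 0, 0, 1); (1, 2, 2, 0))


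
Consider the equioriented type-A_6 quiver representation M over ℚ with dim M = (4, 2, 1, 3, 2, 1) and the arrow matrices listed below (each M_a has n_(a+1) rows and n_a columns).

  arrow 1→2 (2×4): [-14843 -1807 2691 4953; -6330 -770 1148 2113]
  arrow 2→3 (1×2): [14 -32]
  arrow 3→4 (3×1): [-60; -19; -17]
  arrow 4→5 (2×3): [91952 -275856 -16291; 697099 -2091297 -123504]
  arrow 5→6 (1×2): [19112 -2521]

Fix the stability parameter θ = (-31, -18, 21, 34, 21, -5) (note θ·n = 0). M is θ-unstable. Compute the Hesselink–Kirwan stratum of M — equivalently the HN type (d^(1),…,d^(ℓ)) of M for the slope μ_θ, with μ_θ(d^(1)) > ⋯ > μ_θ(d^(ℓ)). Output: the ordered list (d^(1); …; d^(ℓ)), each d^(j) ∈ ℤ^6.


Barcode: M ≅ I[1,1]^2, I[1,2], I[1,6], I[4,4], I[4,5]. HN layers by μ_θ (5 steps, strictly decreasing):
  μ^(1)=34; μ^(2)=55/2; μ^(3)=71/4; μ^(4)=-18; μ^(5)=-31

((0, 0, 0, 1, 0, 0); (0, 0, 0, 1, 1, 0); (0, 0, 1, 1, 1, 1); (0, 2, 0, 0, 0, 0); (4, 0, 0, 0, 0, 0))


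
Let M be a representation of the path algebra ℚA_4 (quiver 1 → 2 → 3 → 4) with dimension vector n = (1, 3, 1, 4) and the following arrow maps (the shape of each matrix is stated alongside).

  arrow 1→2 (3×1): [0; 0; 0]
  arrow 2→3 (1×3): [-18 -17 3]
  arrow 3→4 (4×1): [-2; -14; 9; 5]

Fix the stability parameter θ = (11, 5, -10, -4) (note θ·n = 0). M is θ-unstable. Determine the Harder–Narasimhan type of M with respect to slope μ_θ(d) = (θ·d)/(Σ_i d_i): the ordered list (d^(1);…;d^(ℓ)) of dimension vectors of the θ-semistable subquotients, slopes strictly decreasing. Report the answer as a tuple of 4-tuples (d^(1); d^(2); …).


Barcode: M ≅ I[1,1], I[2,2]^2, I[2,4], I[4,4]^3. HN layers by μ_θ (4 steps, strictly decreasing):
  μ^(1)=11; μ^(2)=5; μ^(3)=-3; μ^(4)=-4

((1, 0, 0, 0); (0, 2, 0, 0); (0, 1, 1, 1); (0, 0, 0, 3))


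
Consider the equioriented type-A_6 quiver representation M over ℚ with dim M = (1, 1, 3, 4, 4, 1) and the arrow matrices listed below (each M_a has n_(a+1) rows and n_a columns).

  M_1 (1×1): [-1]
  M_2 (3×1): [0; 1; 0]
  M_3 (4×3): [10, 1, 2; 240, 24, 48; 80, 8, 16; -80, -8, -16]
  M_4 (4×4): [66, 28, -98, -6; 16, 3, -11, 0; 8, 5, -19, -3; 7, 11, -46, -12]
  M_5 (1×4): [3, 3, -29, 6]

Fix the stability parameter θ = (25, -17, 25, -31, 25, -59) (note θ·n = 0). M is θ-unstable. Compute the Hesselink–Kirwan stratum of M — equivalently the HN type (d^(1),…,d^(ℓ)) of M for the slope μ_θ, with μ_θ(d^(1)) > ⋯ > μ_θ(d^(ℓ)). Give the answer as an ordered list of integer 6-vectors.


Via rank(M_{q-1}∘⋯∘M_p): M ≅ I[1,5], I[3,3]^2, I[4,4], I[4,5], I[4,6], I[5,5].
μ_θ-semistable layers: μ^(1)=25; μ^(2)=1/2; μ^(3)=-17; μ^(4)=-31

((0, 0, 2, 0, 3, 0); (1, 1, 1, 1, 0, 0); (0, 0, 0, 0, 1, 1); (0, 0, 0, 3, 0, 0))


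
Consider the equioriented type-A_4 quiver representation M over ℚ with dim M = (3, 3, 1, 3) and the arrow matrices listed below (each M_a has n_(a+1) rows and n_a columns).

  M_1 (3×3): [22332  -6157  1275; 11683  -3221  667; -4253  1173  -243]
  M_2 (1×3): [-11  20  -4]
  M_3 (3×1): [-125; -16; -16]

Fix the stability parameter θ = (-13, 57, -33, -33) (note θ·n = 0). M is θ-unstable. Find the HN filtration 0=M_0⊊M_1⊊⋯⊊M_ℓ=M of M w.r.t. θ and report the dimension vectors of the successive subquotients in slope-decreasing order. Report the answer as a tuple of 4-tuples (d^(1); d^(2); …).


Barcode: M ≅ I[1,2]^2, I[1,4], I[4,4]^2. HN layers by μ_θ (4 steps, strictly decreasing):
  μ^(1)=57; μ^(2)=-3; μ^(3)=-13; μ^(4)=-33

((0, 2, 0, 0); (0, 1, 1, 1); (3, 0, 0, 0); (0, 0, 0, 2))


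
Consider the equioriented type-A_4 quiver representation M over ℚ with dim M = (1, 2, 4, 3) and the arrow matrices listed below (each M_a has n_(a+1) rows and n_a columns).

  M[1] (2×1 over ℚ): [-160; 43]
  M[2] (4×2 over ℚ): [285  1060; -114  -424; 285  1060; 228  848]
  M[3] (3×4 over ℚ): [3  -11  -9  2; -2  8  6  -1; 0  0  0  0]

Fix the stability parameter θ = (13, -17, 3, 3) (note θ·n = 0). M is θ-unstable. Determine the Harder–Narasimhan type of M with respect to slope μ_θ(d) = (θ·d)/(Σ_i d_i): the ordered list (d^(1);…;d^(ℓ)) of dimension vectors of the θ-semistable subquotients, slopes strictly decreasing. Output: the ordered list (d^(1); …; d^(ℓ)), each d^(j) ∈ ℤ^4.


Interval decomposition of M: I[1,3], I[2,2], I[3,3], I[3,4]^2, I[4,4].
HN type (ℓ=3): μ^(1)=3; μ^(2)=-2; μ^(3)=-17

((0, 0, 4, 3); (1, 1, 0, 0); (0, 1, 0, 0))


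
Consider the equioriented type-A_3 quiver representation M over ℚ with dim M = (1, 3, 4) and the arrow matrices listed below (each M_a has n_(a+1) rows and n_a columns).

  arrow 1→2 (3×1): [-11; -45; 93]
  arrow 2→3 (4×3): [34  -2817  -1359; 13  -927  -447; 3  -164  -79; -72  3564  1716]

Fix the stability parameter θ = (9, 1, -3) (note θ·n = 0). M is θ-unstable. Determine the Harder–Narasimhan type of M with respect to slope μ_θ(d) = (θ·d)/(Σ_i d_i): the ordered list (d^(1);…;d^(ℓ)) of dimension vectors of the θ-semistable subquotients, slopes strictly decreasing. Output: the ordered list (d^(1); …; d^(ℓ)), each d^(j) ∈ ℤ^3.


Barcode: M ≅ I[1,3], I[2,3]^2, I[3,3]. HN layers by μ_θ (3 steps, strictly decreasing):
  μ^(1)=7/3; μ^(2)=-1; μ^(3)=-3

((1, 1, 1); (0, 2, 2); (0, 0, 1))


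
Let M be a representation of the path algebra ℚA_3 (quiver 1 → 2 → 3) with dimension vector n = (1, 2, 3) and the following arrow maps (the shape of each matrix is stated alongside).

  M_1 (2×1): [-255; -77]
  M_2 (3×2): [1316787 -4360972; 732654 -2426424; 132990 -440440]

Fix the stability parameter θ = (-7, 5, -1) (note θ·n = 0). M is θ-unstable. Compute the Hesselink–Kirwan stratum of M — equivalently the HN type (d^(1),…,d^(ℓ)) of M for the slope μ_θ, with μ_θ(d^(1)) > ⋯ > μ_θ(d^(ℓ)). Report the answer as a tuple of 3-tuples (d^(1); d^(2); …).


Via rank(M_{q-1}∘⋯∘M_p): M ≅ I[1,3], I[2,2], I[3,3]^2.
μ_θ-semistable layers: μ^(1)=5; μ^(2)=2; μ^(3)=-1; μ^(4)=-7

((0, 1, 0); (0, 1, 1); (0, 0, 2); (1, 0, 0))


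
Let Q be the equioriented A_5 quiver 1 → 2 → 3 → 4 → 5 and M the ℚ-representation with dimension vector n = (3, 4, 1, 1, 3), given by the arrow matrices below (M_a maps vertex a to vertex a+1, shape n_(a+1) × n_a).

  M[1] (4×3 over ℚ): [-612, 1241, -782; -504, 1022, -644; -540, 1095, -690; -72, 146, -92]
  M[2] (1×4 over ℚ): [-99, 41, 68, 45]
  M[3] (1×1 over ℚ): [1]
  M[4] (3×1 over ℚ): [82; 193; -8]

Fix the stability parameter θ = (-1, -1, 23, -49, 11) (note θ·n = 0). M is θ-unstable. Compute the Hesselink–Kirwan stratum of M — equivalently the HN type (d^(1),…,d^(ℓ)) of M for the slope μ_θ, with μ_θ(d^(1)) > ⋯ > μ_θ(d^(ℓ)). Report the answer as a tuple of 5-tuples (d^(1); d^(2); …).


Barcode: M ≅ I[1,1]^2, I[1,5], I[2,2]^3, I[5,5]^2. HN layers by μ_θ (3 steps, strictly decreasing):
  μ^(1)=11; μ^(2)=-1; μ^(3)=-7

((0, 0, 0, 0, 3); (2, 3, 0, 0, 0); (1, 1, 1, 1, 0))


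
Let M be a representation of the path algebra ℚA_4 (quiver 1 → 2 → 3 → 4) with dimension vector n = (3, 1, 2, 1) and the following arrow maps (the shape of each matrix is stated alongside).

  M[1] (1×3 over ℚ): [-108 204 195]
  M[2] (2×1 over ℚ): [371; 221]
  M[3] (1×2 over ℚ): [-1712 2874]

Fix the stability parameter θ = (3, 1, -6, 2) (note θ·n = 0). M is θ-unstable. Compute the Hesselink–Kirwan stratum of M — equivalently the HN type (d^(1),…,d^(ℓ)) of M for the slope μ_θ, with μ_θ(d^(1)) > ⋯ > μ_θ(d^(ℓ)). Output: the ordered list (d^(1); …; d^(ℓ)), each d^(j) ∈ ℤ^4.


Interval decomposition of M: I[1,1]^2, I[1,4], I[3,3].
HN type (ℓ=4): μ^(1)=3; μ^(2)=2; μ^(3)=-2/3; μ^(4)=-6

((2, 0, 0, 0); (0, 0, 0, 1); (1, 1, 1, 0); (0, 0, 1, 0))


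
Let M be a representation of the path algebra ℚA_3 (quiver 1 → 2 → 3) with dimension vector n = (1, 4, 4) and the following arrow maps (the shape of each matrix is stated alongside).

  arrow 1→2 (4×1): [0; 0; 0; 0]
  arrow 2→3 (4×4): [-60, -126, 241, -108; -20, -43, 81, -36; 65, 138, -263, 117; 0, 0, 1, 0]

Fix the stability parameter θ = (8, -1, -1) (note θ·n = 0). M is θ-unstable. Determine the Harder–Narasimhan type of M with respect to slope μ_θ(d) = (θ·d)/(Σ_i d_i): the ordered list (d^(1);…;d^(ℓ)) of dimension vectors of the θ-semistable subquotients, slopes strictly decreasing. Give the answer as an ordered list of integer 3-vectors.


Barcode: M ≅ I[1,1], I[2,2], I[2,3]^3, I[3,3]. HN layers by μ_θ (2 steps, strictly decreasing):
  μ^(1)=8; μ^(2)=-1

((1, 0, 0); (0, 4, 4))
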